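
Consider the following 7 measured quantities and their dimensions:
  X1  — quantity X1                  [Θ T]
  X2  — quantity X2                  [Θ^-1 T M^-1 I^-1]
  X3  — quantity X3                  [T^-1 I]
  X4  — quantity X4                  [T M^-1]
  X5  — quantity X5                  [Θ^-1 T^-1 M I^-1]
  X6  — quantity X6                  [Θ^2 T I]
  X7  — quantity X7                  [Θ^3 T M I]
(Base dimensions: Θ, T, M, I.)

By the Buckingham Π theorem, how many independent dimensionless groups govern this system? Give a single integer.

4

Exponent matrix [Θ,T,M,I] × [X1,X2,X3,X4,X5,X6,X7]:
  Θ: [ 1 -1  0  0 -1  2  3]
  T: [ 1  1 -1  1 -1  1  1]
  M: [ 0 -1  0 -1  1  0  1]
  I: [ 0 -1  1  0 -1  1  1]
RREF → pivots at {X1,X2,X3} ⇒ r = 3
7 vars − rank 3 = 4 Π groups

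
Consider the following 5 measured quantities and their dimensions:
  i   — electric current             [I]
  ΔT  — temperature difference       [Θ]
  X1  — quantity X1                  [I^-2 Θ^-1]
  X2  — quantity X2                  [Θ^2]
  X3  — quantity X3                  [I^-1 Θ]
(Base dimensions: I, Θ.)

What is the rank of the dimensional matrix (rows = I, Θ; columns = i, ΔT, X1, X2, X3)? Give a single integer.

Write exponents as rows I,Θ / cols i,ΔT,X1,X2,X3:
  I: [ 1  0 -2  0 -1]
  Θ: [ 0  1 -1  2  1]
RREF → pivots at {i,ΔT} ⇒ r = 2

2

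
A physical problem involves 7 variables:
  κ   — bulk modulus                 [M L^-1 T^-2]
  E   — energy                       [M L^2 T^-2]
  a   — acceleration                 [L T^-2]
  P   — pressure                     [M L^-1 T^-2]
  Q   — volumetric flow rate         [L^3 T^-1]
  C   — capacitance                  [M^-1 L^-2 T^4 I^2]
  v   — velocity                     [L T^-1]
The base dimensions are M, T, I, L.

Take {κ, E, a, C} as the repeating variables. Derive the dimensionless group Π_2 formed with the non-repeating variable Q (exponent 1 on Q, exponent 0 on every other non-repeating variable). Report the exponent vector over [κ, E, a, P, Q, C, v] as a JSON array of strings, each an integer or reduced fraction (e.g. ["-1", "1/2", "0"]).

["5/6", "-5/6", "-1/2", "0", "1", "0", "0"]

Exponent matrix [M,T,I,L] × [κ,E,a,P,Q,C,v]:
  M: [ 1  1  0  1  0 -1  0]
  T: [-2 -2 -2 -2 -1  4 -1]
  I: [ 0  0  0  0  0  2  0]
  L: [-1  2  1 -1  3 -2  1]
RREF → pivots at {κ,E,a,C} ⇒ r = 4
Pivot set = {κ,E,a,C}, free = {P,Q,v}
RREF:
  r0: [   1    0    0    1 -5/6    0 -1/6]
  r1: [   0    1    0    0  5/6    0  1/6]
  r2: [   0    0    1    0  1/2    0  1/2]
  r3: [   0    0    0    0    0    1    0]
Fix exponent of Q at 1, P at 0, v at 0; solve each RREF row for its pivot's exponent:
  r0: exp(κ) + (-5/6)·1 = 0 ⇒ exp(κ) = 5/6
  r1: exp(E) + (5/6)·1 = 0 ⇒ exp(E) = -5/6
  r2: exp(a) + (1/2)·1 = 0 ⇒ exp(a) = -1/2
  r3: exp(C) + (0)·1 = 0 ⇒ exp(C) = 0
Π_2 = κ^(5/6) · E^(-5/6) · a^(-1/2) · Q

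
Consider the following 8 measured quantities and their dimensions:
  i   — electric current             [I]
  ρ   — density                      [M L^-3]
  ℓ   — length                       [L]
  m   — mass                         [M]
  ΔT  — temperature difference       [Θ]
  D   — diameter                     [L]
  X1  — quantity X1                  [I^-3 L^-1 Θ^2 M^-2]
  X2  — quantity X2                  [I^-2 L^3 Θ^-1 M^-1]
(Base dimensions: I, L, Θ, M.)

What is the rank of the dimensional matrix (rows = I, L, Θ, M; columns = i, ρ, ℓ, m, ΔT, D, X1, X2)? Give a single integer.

4

Dimensional matrix (I×L×Θ×M by i×ρ×ℓ×m×ΔT×D×X1×X2):
  I: [ 1  0  0  0  0  0 -3 -2]
  L: [ 0 -3  1  0  0  1 -1  3]
  Θ: [ 0  0  0  0  1  0  2 -1]
  M: [ 0  1  0  1  0  0 -2 -1]
Echelon form has 4 nonzero rows (pivots: i,ρ,ℓ,ΔT)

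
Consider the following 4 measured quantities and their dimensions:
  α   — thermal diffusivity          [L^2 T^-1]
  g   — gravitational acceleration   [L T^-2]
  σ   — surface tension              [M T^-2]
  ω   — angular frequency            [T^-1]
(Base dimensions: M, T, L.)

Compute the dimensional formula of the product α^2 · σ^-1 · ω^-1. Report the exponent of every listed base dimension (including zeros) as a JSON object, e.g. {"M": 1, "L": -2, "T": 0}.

{"M": -1, "T": 1, "L": 4}

Exponent matrix [M,T,L] × [α,g,σ,ω]:
  M: [ 0  0  1  0]
  T: [-1 -2 -2 -1]
  L: [ 2  1  0  0]
  [M]: (2)·0+(-1)·1+(-1)·0 = -1
  [T]: (2)·-1+(-1)·-2+(-1)·-1 = 1
  [L]: (2)·2+(-1)·0+(-1)·0 = 4
⇒ M^-1 T L^4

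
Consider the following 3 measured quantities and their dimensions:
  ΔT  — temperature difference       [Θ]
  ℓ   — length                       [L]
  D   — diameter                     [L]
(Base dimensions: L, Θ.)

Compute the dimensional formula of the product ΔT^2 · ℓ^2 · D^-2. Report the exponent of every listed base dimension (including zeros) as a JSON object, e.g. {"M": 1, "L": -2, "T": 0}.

Write exponents as rows L,Θ / cols ΔT,ℓ,D:
  L: [ 0  1  1]
  Θ: [ 1  0  0]
  [L]: (2)·0+(2)·1+(-2)·1 = 0
  [Θ]: (2)·1+(2)·0+(-2)·0 = 2
⇒ Θ^2

{"L": 0, "Θ": 2}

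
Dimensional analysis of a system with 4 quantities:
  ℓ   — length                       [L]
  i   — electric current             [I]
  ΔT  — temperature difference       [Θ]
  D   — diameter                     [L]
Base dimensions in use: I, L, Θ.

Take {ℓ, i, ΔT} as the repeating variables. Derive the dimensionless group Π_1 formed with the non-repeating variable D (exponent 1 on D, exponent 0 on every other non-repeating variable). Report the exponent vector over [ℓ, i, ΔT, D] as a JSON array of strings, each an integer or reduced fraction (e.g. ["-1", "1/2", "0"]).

["-1", "0", "0", "1"]

Exponent matrix [I,L,Θ] × [ℓ,i,ΔT,D]:
  I: [ 0  1  0  0]
  L: [ 1  0  0  1]
  Θ: [ 0  0  1  0]
Echelon form has 3 nonzero rows (pivots: ℓ,i,ΔT)
Pivot set = {ℓ,i,ΔT}, free = {D}
RREF:
  r0: [   1    0    0    1]
  r1: [   0    1    0    0]
  r2: [   0    0    1    0]
Fix exponent of D at 1; solve each RREF row for its pivot's exponent:
  r0: exp(ℓ) + (1)·1 = 0 ⇒ exp(ℓ) = -1
  r1: exp(i) + (0)·1 = 0 ⇒ exp(i) = 0
  r2: exp(ΔT) + (0)·1 = 0 ⇒ exp(ΔT) = 0
Π_1 = ℓ^-1 · D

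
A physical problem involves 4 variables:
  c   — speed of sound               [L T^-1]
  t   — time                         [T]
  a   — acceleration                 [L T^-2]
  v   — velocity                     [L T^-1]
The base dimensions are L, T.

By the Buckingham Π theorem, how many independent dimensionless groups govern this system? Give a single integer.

2

Write exponents as rows L,T / cols c,t,a,v:
  L: [ 1  0  1  1]
  T: [-1  1 -2 -1]
Echelon form has 2 nonzero rows (pivots: c,t)
4 vars − rank 2 = 2 Π groups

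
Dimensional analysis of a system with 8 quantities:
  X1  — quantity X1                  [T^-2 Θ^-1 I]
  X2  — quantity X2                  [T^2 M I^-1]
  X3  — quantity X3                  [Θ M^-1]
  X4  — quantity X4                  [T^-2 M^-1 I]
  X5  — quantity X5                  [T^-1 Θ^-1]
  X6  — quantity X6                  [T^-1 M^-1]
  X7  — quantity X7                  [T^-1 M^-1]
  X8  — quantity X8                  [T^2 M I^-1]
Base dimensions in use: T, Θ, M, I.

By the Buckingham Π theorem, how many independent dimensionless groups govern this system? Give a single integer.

Exponent matrix [T,Θ,M,I] × [X1,X2,X3,X4,X5,X6,X7,X8]:
  T: [-2  2  0 -2 -1 -1 -1  2]
  Θ: [-1  0  1  0 -1  0  0  0]
  M: [ 0  1 -1 -1  0 -1 -1  1]
  I: [ 1 -1  0  1  0  0  0 -1]
Echelon form has 3 nonzero rows (pivots: X1,X2,X5)
Π count = n − r = 8 − 3 = 5

5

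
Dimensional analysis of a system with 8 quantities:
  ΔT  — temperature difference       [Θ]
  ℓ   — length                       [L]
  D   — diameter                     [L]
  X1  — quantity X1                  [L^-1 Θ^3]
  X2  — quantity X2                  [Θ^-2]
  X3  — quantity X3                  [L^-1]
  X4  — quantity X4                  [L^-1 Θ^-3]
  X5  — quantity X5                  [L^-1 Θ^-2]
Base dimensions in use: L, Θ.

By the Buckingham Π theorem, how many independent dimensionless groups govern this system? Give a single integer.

Dimensional matrix (L×Θ by ΔT×ℓ×D×X1×X2×X3×X4×X5):
  L: [ 0  1  1 -1  0 -1 -1 -1]
  Θ: [ 1  0  0  3 -2  0 -3 -2]
RREF → pivots at {ΔT,ℓ} ⇒ r = 2
n=8, r=2 ⇒ 6 dimensionless groups

6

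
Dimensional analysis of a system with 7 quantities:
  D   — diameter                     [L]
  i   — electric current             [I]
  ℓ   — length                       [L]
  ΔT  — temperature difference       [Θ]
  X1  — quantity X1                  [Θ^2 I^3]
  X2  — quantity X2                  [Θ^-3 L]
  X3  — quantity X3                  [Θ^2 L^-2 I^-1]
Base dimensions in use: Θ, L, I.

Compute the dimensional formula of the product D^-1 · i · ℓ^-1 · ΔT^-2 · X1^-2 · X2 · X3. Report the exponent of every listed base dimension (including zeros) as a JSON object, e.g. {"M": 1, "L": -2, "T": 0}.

Exponent matrix [Θ,L,I] × [D,i,ℓ,ΔT,X1,X2,X3]:
  Θ: [ 0  0  0  1  2 -3  2]
  L: [ 1  0  1  0  0  1 -2]
  I: [ 0  1  0  0  3  0 -1]
  [Θ]: (-1)·0+(1)·0+(-1)·0+(-2)·1+(-2)·2+(1)·-3+(1)·2 = -7
  [L]: (-1)·1+(1)·0+(-1)·1+(-2)·0+(-2)·0+(1)·1+(1)·-2 = -3
  [I]: (-1)·0+(1)·1+(-1)·0+(-2)·0+(-2)·3+(1)·0+(1)·-1 = -6
⇒ Θ^-7 L^-3 I^-6

{"Θ": -7, "L": -3, "I": -6}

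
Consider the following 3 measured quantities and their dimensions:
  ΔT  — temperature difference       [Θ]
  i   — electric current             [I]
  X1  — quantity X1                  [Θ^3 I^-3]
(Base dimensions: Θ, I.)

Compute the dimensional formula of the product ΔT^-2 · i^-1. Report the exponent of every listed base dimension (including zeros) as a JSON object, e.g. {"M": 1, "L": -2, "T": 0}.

{"Θ": -2, "I": -1}

Write exponents as rows Θ,I / cols ΔT,i,X1:
  Θ: [ 1  0  3]
  I: [ 0  1 -3]
  [Θ]: (-2)·1+(-1)·0 = -2
  [I]: (-2)·0+(-1)·1 = -1
⇒ Θ^-2 I^-1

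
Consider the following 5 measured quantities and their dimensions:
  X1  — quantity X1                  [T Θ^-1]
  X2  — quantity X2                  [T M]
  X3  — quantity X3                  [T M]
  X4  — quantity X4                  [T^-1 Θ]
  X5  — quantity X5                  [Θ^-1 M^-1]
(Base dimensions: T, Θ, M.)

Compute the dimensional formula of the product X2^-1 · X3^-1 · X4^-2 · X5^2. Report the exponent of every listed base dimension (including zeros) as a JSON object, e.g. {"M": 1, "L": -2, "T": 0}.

{"T": 0, "Θ": -4, "M": -4}

Dimensional matrix (T×Θ×M by X1×X2×X3×X4×X5):
  T: [ 1  1  1 -1  0]
  Θ: [-1  0  0  1 -1]
  M: [ 0  1  1  0 -1]
  [T]: (-1)·1+(-1)·1+(-2)·-1+(2)·0 = 0
  [Θ]: (-1)·0+(-1)·0+(-2)·1+(2)·-1 = -4
  [M]: (-1)·1+(-1)·1+(-2)·0+(2)·-1 = -4
⇒ Θ^-4 M^-4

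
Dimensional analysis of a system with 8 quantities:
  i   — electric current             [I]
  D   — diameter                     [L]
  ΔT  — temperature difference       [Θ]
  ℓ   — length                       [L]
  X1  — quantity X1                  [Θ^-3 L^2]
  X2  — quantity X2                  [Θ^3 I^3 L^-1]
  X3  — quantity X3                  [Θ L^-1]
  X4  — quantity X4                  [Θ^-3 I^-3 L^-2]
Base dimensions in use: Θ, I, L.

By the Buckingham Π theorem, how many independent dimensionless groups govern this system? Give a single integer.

5

Dimensional matrix (Θ×I×L by i×D×ΔT×ℓ×X1×X2×X3×X4):
  Θ: [ 0  0  1  0 -3  3  1 -3]
  I: [ 1  0  0  0  0  3  0 -3]
  L: [ 0  1  0  1  2 -1 -1 -2]
RREF → pivots at {i,D,ΔT} ⇒ r = 3
Π count = n − r = 8 − 3 = 5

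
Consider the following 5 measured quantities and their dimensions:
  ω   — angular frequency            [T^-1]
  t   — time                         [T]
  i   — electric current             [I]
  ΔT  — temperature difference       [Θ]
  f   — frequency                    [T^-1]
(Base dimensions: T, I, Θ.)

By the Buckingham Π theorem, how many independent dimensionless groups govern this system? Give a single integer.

Dimensional matrix (T×I×Θ by ω×t×i×ΔT×f):
  T: [-1  1  0  0 -1]
  I: [ 0  0  1  0  0]
  Θ: [ 0  0  0  1  0]
Row reduction gives pivot columns ω,i,ΔT; rank = 3
5 vars − rank 3 = 2 Π groups

2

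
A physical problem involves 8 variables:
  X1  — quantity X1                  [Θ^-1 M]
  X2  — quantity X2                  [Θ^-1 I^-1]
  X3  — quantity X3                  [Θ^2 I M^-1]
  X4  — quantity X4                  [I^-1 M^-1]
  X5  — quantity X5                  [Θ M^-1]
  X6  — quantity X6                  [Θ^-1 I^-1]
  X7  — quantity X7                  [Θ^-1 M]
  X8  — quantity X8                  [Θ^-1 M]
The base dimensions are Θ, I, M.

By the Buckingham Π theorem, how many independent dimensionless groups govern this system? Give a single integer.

6

Dimensional matrix (Θ×I×M by X1×X2×X3×X4×X5×X6×X7×X8):
  Θ: [-1 -1  2  0  1 -1 -1 -1]
  I: [ 0 -1  1 -1  0 -1  0  0]
  M: [ 1  0 -1 -1 -1  0  1  1]
Row reduction gives pivot columns X1,X2; rank = 2
8 vars − rank 2 = 6 Π groups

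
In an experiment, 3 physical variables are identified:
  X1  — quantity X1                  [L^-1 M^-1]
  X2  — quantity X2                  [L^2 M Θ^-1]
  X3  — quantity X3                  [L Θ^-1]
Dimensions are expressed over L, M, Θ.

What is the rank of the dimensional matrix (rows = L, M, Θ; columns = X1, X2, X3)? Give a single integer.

Write exponents as rows L,M,Θ / cols X1,X2,X3:
  L: [-1  2  1]
  M: [-1  1  0]
  Θ: [ 0 -1 -1]
Row reduction gives pivot columns X1,X2; rank = 2

2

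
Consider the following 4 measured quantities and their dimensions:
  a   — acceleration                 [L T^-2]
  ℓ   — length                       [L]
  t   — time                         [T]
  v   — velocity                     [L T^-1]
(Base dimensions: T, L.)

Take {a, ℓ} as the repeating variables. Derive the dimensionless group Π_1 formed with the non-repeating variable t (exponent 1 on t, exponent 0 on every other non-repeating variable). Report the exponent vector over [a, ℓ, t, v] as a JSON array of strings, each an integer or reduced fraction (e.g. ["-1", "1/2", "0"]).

["1/2", "-1/2", "1", "0"]

Dimensional matrix (T×L by a×ℓ×t×v):
  T: [-2  0  1 -1]
  L: [ 1  1  0  1]
RREF → pivots at {a,ℓ} ⇒ r = 2
Pivot set = {a,ℓ}, free = {t,v}
RREF:
  r0: [   1    0 -1/2  1/2]
  r1: [   0    1  1/2  1/2]
Fix exponent of t at 1, v at 0; solve each RREF row for its pivot's exponent:
  r0: exp(a) + (-1/2)·1 = 0 ⇒ exp(a) = 1/2
  r1: exp(ℓ) + (1/2)·1 = 0 ⇒ exp(ℓ) = -1/2
Π_1 = a^(1/2) · ℓ^(-1/2) · t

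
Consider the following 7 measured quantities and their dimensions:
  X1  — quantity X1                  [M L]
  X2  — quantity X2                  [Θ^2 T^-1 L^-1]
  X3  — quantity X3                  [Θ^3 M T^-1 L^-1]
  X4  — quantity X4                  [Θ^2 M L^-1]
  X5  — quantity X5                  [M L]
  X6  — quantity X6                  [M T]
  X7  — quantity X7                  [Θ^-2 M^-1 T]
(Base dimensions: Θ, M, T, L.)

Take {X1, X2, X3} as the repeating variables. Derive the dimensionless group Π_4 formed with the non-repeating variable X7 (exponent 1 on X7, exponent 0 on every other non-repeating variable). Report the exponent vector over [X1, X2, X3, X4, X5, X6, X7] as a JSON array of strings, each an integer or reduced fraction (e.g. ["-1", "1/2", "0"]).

["1", "1", "0", "0", "0", "0", "1"]

Write exponents as rows Θ,M,T,L / cols X1,X2,X3,X4,X5,X6,X7:
  Θ: [ 0  2  3  2  0  0 -2]
  M: [ 1  0  1  1  1  1 -1]
  T: [ 0 -1 -1  0  0  1  1]
  L: [ 1 -1 -1 -1  1  0  0]
Row reduction gives pivot columns X1,X2,X3; rank = 3
Repeat: X1,X2,X3; free: X4,X5,X6,X7
RREF:
  r0: [   1    0    0   -1    1   -1   -1]
  r1: [   0    1    0   -2    0   -3   -1]
  r2: [   0    0    1    2    0    2    0]
  r3: [   0    0    0    0    0    0    0]
Fix exponent of X7 at 1, X4 at 0, X5 at 0, X6 at 0; solve each RREF row for its pivot's exponent:
  r0: exp(X1) + (-1)·1 = 0 ⇒ exp(X1) = 1
  r1: exp(X2) + (-1)·1 = 0 ⇒ exp(X2) = 1
  r2: exp(X3) + (0)·1 = 0 ⇒ exp(X3) = 0
Π_4 = X1 · X2 · X7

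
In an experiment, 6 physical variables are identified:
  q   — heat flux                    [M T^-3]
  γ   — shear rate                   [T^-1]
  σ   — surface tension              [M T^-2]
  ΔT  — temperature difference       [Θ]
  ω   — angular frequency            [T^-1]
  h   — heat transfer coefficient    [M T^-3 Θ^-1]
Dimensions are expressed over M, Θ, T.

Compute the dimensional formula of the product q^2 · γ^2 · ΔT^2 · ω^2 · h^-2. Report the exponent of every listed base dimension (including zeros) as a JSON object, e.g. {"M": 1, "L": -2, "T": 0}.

{"M": 0, "Θ": 4, "T": -4}

Dimensional matrix (M×Θ×T by q×γ×σ×ΔT×ω×h):
  M: [ 1  0  1  0  0  1]
  Θ: [ 0  0  0  1  0 -1]
  T: [-3 -1 -2  0 -1 -3]
  [M]: (2)·1+(2)·0+(2)·0+(2)·0+(-2)·1 = 0
  [Θ]: (2)·0+(2)·0+(2)·1+(2)·0+(-2)·-1 = 4
  [T]: (2)·-3+(2)·-1+(2)·0+(2)·-1+(-2)·-3 = -4
⇒ Θ^4 T^-4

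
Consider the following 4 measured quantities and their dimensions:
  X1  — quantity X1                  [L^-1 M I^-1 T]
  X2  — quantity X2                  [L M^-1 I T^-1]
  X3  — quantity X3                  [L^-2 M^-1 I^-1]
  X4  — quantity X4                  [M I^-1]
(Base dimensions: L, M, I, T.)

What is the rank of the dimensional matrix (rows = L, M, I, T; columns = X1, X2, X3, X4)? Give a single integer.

Exponent matrix [L,M,I,T] × [X1,X2,X3,X4]:
  L: [-1  1 -2  0]
  M: [ 1 -1 -1  1]
  I: [-1  1 -1 -1]
  T: [ 1 -1  0  0]
Echelon form has 3 nonzero rows (pivots: X1,X3,X4)

3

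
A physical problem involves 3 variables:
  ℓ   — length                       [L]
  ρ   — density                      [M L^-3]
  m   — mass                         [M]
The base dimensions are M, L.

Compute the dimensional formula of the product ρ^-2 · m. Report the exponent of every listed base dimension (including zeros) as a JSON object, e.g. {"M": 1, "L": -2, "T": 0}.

{"M": -1, "L": 6}

Dimensional matrix (M×L by ℓ×ρ×m):
  M: [ 0  1  1]
  L: [ 1 -3  0]
  [M]: (-2)·1+(1)·1 = -1
  [L]: (-2)·-3+(1)·0 = 6
⇒ M^-1 L^6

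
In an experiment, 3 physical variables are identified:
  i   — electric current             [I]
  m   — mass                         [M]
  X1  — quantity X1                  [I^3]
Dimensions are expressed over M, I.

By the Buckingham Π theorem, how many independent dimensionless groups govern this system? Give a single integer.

1

Write exponents as rows M,I / cols i,m,X1:
  M: [ 0  1  0]
  I: [ 1  0  3]
RREF → pivots at {i,m} ⇒ r = 2
3 vars − rank 2 = 1 Π group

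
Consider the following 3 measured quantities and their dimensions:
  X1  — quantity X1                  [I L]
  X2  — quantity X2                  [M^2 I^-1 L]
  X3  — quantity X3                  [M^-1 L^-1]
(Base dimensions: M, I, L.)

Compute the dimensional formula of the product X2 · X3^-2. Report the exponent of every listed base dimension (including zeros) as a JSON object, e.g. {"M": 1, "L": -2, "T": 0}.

{"M": 4, "I": -1, "L": 3}

Write exponents as rows M,I,L / cols X1,X2,X3:
  M: [ 0  2 -1]
  I: [ 1 -1  0]
  L: [ 1  1 -1]
  [M]: (1)·2+(-2)·-1 = 4
  [I]: (1)·-1+(-2)·0 = -1
  [L]: (1)·1+(-2)·-1 = 3
⇒ M^4 I^-1 L^3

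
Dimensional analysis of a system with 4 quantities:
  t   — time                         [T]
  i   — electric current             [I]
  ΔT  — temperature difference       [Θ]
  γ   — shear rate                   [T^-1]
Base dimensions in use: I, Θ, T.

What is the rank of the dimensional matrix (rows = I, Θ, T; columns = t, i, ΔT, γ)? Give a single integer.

3

Dimensional matrix (I×Θ×T by t×i×ΔT×γ):
  I: [ 0  1  0  0]
  Θ: [ 0  0  1  0]
  T: [ 1  0  0 -1]
Row reduction gives pivot columns t,i,ΔT; rank = 3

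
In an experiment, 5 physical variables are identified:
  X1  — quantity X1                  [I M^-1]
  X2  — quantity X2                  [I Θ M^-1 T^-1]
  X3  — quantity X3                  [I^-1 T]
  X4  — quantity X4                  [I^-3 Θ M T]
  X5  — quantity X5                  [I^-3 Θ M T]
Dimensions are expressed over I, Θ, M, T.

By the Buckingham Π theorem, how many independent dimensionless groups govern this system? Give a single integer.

2

Exponent matrix [I,Θ,M,T] × [X1,X2,X3,X4,X5]:
  I: [ 1  1 -1 -3 -3]
  Θ: [ 0  1  0  1  1]
  M: [-1 -1  0  1  1]
  T: [ 0 -1  1  1  1]
RREF → pivots at {X1,X2,X3} ⇒ r = 3
Π count = n − r = 5 − 3 = 2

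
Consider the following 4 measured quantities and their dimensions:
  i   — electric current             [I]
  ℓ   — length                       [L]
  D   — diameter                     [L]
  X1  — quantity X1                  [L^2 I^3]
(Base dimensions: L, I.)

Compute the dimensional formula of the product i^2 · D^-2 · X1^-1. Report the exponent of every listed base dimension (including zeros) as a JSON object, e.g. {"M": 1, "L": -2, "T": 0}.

Write exponents as rows L,I / cols i,ℓ,D,X1:
  L: [ 0  1  1  2]
  I: [ 1  0  0  3]
  [L]: (2)·0+(-2)·1+(-1)·2 = -4
  [I]: (2)·1+(-2)·0+(-1)·3 = -1
⇒ L^-4 I^-1

{"L": -4, "I": -1}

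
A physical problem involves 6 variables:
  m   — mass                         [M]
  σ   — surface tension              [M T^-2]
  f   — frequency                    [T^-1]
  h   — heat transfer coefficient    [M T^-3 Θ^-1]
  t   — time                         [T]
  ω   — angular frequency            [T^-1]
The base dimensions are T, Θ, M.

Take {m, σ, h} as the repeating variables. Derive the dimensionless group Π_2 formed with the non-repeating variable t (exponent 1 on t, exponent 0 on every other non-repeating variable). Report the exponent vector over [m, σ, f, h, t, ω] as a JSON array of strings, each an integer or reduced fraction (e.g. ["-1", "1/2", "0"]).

["-1/2", "1/2", "0", "0", "1", "0"]

Exponent matrix [T,Θ,M] × [m,σ,f,h,t,ω]:
  T: [ 0 -2 -1 -3  1 -1]
  Θ: [ 0  0  0 -1  0  0]
  M: [ 1  1  0  1  0  0]
Row reduction gives pivot columns m,σ,h; rank = 3
Pivot set = {m,σ,h}, free = {f,t,ω}
RREF:
  r0: [   1    0 -1/2    0  1/2 -1/2]
  r1: [   0    1  1/2    0 -1/2  1/2]
  r2: [   0    0    0    1    0    0]
Fix exponent of t at 1, f at 0, ω at 0; solve each RREF row for its pivot's exponent:
  r0: exp(m) + (1/2)·1 = 0 ⇒ exp(m) = -1/2
  r1: exp(σ) + (-1/2)·1 = 0 ⇒ exp(σ) = 1/2
  r2: exp(h) + (0)·1 = 0 ⇒ exp(h) = 0
Π_2 = m^(-1/2) · σ^(1/2) · t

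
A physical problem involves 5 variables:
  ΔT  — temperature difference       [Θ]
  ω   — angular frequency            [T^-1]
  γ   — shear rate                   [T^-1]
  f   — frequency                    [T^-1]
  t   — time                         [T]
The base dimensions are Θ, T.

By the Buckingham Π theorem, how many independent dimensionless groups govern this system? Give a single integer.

Exponent matrix [Θ,T] × [ΔT,ω,γ,f,t]:
  Θ: [ 1  0  0  0  0]
  T: [ 0 -1 -1 -1  1]
Echelon form has 2 nonzero rows (pivots: ΔT,ω)
5 vars − rank 2 = 3 Π groups

3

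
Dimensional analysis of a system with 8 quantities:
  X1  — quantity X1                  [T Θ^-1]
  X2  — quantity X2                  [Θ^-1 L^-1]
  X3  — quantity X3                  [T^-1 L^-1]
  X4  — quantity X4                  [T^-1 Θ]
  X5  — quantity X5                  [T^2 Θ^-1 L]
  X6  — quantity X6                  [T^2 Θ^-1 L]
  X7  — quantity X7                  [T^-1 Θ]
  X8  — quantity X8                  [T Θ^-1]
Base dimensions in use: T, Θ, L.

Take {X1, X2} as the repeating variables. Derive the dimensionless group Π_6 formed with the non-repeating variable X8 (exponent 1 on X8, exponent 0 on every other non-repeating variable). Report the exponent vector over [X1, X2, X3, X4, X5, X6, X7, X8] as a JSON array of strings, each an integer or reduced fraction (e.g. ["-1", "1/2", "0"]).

["-1", "0", "0", "0", "0", "0", "0", "1"]

Write exponents as rows T,Θ,L / cols X1,X2,X3,X4,X5,X6,X7,X8:
  T: [ 1  0 -1 -1  2  2 -1  1]
  Θ: [-1 -1  0  1 -1 -1  1 -1]
  L: [ 0 -1 -1  0  1  1  0  0]
RREF → pivots at {X1,X2} ⇒ r = 2
Repeat: X1,X2; free: X3,X4,X5,X6,X7,X8
RREF:
  r0: [   1    0   -1   -1    2    2   -1    1]
  r1: [   0    1    1    0   -1   -1    0    0]
  r2: [   0    0    0    0    0    0    0    0]
Fix exponent of X8 at 1, X3 at 0, X4 at 0, X5 at 0, X6 at 0, X7 at 0; solve each RREF row for its pivot's exponent:
  r0: exp(X1) + (1)·1 = 0 ⇒ exp(X1) = -1
  r1: exp(X2) + (0)·1 = 0 ⇒ exp(X2) = 0
Π_6 = X1^-1 · X8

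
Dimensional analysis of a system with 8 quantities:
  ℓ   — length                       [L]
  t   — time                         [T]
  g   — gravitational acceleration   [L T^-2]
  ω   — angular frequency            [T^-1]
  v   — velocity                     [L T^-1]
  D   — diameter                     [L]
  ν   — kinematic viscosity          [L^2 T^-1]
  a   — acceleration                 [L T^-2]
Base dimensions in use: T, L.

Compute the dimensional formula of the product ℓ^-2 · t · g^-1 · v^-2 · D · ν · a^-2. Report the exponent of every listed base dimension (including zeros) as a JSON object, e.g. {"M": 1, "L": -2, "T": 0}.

{"T": 8, "L": -4}

Exponent matrix [T,L] × [ℓ,t,g,ω,v,D,ν,a]:
  T: [ 0  1 -2 -1 -1  0 -1 -2]
  L: [ 1  0  1  0  1  1  2  1]
  [T]: (-2)·0+(1)·1+(-1)·-2+(-2)·-1+(1)·0+(1)·-1+(-2)·-2 = 8
  [L]: (-2)·1+(1)·0+(-1)·1+(-2)·1+(1)·1+(1)·2+(-2)·1 = -4
⇒ T^8 L^-4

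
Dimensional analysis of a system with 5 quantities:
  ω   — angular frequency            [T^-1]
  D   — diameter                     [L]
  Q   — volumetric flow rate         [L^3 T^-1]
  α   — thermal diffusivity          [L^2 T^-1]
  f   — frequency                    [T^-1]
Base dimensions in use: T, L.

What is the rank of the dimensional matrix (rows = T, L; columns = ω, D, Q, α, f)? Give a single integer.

2

Exponent matrix [T,L] × [ω,D,Q,α,f]:
  T: [-1  0 -1 -1 -1]
  L: [ 0  1  3  2  0]
Echelon form has 2 nonzero rows (pivots: ω,D)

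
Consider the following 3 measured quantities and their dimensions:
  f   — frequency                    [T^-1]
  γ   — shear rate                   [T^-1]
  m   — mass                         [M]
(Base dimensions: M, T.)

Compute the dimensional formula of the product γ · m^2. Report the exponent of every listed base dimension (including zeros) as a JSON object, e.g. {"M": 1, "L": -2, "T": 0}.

{"M": 2, "T": -1}

Exponent matrix [M,T] × [f,γ,m]:
  M: [ 0  0  1]
  T: [-1 -1  0]
  [M]: (1)·0+(2)·1 = 2
  [T]: (1)·-1+(2)·0 = -1
⇒ M^2 T^-1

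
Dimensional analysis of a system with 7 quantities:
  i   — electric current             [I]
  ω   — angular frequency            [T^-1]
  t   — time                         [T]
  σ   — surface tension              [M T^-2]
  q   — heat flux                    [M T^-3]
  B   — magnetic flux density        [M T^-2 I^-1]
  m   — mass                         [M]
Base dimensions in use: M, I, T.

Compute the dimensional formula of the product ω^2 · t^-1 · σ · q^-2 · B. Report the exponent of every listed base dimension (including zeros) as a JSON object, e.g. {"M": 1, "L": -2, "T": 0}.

Exponent matrix [M,I,T] × [i,ω,t,σ,q,B,m]:
  M: [ 0  0  0  1  1  1  1]
  I: [ 1  0  0  0  0 -1  0]
  T: [ 0 -1  1 -2 -3 -2  0]
  [M]: (2)·0+(-1)·0+(1)·1+(-2)·1+(1)·1 = 0
  [I]: (2)·0+(-1)·0+(1)·0+(-2)·0+(1)·-1 = -1
  [T]: (2)·-1+(-1)·1+(1)·-2+(-2)·-3+(1)·-2 = -1
⇒ I^-1 T^-1

{"M": 0, "I": -1, "T": -1}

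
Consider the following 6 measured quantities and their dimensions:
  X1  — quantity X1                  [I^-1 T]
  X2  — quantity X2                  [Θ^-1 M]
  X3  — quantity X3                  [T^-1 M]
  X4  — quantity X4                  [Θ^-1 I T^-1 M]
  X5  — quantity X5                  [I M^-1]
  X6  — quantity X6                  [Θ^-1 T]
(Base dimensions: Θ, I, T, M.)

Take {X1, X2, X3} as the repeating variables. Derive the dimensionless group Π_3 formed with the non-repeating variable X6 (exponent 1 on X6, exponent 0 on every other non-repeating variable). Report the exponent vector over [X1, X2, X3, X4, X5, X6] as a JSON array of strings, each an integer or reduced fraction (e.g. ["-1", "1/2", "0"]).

["0", "-1", "1", "0", "0", "1"]

Dimensional matrix (Θ×I×T×M by X1×X2×X3×X4×X5×X6):
  Θ: [ 0 -1  0 -1  0 -1]
  I: [-1  0  0  1  1  0]
  T: [ 1  0 -1 -1  0  1]
  M: [ 0  1  1  1 -1  0]
Row reduction gives pivot columns X1,X2,X3; rank = 3
Repeat: X1,X2,X3; free: X4,X5,X6
RREF:
  r0: [   1    0    0   -1   -1    0]
  r1: [   0    1    0    1    0    1]
  r2: [   0    0    1    0   -1   -1]
  r3: [   0    0    0    0    0    0]
Fix exponent of X6 at 1, X4 at 0, X5 at 0; solve each RREF row for its pivot's exponent:
  r0: exp(X1) + (0)·1 = 0 ⇒ exp(X1) = 0
  r1: exp(X2) + (1)·1 = 0 ⇒ exp(X2) = -1
  r2: exp(X3) + (-1)·1 = 0 ⇒ exp(X3) = 1
Π_3 = X2^-1 · X3 · X6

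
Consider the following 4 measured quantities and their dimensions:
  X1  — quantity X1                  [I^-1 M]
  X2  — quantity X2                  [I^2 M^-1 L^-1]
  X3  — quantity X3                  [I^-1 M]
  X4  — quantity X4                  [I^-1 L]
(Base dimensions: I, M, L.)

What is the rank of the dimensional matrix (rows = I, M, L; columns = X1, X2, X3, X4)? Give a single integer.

2

Dimensional matrix (I×M×L by X1×X2×X3×X4):
  I: [-1  2 -1 -1]
  M: [ 1 -1  1  0]
  L: [ 0 -1  0  1]
Echelon form has 2 nonzero rows (pivots: X1,X2)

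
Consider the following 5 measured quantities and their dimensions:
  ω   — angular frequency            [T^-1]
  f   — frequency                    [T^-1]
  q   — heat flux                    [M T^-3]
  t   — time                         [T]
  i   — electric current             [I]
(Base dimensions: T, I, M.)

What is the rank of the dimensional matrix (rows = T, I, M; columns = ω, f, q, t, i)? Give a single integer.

Write exponents as rows T,I,M / cols ω,f,q,t,i:
  T: [-1 -1 -3  1  0]
  I: [ 0  0  0  0  1]
  M: [ 0  0  1  0  0]
RREF → pivots at {ω,q,i} ⇒ r = 3

3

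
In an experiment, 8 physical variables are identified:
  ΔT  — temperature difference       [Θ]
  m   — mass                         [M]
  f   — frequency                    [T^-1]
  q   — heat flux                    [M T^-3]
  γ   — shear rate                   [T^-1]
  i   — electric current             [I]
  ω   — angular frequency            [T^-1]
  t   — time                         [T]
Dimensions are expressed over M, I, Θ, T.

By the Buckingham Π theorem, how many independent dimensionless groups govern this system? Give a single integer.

4

Write exponents as rows M,I,Θ,T / cols ΔT,m,f,q,γ,i,ω,t:
  M: [ 0  1  0  1  0  0  0  0]
  I: [ 0  0  0  0  0  1  0  0]
  Θ: [ 1  0  0  0  0  0  0  0]
  T: [ 0  0 -1 -3 -1  0 -1  1]
Row reduction gives pivot columns ΔT,m,f,i; rank = 4
n=8, r=4 ⇒ 4 dimensionless groups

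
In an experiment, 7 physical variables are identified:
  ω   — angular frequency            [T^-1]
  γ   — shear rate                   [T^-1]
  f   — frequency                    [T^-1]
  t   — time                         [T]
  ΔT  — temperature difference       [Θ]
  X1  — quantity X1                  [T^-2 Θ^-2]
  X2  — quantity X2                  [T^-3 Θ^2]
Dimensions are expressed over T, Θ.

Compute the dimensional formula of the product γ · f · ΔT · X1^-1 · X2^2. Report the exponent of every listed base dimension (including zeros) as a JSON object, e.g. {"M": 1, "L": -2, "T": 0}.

Exponent matrix [T,Θ] × [ω,γ,f,t,ΔT,X1,X2]:
  T: [-1 -1 -1  1  0 -2 -3]
  Θ: [ 0  0  0  0  1 -2  2]
  [T]: (1)·-1+(1)·-1+(1)·0+(-1)·-2+(2)·-3 = -6
  [Θ]: (1)·0+(1)·0+(1)·1+(-1)·-2+(2)·2 = 7
⇒ T^-6 Θ^7

{"T": -6, "Θ": 7}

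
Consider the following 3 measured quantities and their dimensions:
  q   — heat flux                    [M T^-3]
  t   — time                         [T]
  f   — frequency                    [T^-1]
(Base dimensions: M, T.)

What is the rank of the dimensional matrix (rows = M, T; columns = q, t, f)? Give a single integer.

2

Exponent matrix [M,T] × [q,t,f]:
  M: [ 1  0  0]
  T: [-3  1 -1]
Echelon form has 2 nonzero rows (pivots: q,t)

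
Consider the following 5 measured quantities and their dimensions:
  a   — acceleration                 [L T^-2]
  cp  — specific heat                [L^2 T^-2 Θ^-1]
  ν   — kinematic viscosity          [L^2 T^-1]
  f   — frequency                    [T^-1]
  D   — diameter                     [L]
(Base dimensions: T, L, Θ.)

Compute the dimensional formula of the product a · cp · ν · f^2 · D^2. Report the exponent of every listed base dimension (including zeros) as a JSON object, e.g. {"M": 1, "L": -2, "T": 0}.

{"T": -7, "L": 7, "Θ": -1}

Exponent matrix [T,L,Θ] × [a,cp,ν,f,D]:
  T: [-2 -2 -1 -1  0]
  L: [ 1  2  2  0  1]
  Θ: [ 0 -1  0  0  0]
  [T]: (1)·-2+(1)·-2+(1)·-1+(2)·-1+(2)·0 = -7
  [L]: (1)·1+(1)·2+(1)·2+(2)·0+(2)·1 = 7
  [Θ]: (1)·0+(1)·-1+(1)·0+(2)·0+(2)·0 = -1
⇒ T^-7 L^7 Θ^-1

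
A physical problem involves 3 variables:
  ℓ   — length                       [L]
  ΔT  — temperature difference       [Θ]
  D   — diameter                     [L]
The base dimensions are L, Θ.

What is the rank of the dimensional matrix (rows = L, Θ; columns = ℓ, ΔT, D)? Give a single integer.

Exponent matrix [L,Θ] × [ℓ,ΔT,D]:
  L: [ 1  0  1]
  Θ: [ 0  1  0]
Echelon form has 2 nonzero rows (pivots: ℓ,ΔT)

2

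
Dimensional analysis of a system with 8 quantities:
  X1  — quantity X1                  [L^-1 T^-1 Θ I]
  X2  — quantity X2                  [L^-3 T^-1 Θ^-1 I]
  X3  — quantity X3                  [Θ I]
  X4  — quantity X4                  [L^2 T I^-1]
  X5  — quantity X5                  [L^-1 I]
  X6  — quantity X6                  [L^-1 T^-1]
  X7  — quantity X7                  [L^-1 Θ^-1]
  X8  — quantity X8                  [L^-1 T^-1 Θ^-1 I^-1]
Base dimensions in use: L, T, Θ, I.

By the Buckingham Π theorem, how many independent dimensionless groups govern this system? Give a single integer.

Write exponents as rows L,T,Θ,I / cols X1,X2,X3,X4,X5,X6,X7,X8:
  L: [-1 -3  0  2 -1 -1 -1 -1]
  T: [-1 -1  0  1  0 -1  0 -1]
  Θ: [ 1 -1  1  0  0  0 -1 -1]
  I: [ 1  1  1 -1  1  0  0 -1]
Row reduction gives pivot columns X1,X2,X3; rank = 3
Π count = n − r = 8 − 3 = 5

5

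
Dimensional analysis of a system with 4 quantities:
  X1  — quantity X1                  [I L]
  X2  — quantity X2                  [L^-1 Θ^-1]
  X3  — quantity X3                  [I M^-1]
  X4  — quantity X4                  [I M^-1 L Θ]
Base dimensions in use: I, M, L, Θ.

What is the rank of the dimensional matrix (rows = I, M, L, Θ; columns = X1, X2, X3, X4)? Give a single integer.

3

Exponent matrix [I,M,L,Θ] × [X1,X2,X3,X4]:
  I: [ 1  0  1  1]
  M: [ 0  0 -1 -1]
  L: [ 1 -1  0  1]
  Θ: [ 0 -1  0  1]
Echelon form has 3 nonzero rows (pivots: X1,X2,X3)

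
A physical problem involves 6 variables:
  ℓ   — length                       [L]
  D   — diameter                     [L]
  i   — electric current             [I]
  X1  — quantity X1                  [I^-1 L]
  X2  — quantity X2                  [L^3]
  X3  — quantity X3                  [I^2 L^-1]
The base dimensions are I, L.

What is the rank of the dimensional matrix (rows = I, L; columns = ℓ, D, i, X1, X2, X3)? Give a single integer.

2

Write exponents as rows I,L / cols ℓ,D,i,X1,X2,X3:
  I: [ 0  0  1 -1  0  2]
  L: [ 1  1  0  1  3 -1]
Row reduction gives pivot columns ℓ,i; rank = 2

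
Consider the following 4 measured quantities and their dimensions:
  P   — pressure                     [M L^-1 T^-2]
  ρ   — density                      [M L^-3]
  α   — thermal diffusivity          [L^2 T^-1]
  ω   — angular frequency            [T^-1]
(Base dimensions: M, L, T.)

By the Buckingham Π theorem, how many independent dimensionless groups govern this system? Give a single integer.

Write exponents as rows M,L,T / cols P,ρ,α,ω:
  M: [ 1  1  0  0]
  L: [-1 -3  2  0]
  T: [-2  0 -1 -1]
RREF → pivots at {P,ρ,α} ⇒ r = 3
Π count = n − r = 4 − 3 = 1

1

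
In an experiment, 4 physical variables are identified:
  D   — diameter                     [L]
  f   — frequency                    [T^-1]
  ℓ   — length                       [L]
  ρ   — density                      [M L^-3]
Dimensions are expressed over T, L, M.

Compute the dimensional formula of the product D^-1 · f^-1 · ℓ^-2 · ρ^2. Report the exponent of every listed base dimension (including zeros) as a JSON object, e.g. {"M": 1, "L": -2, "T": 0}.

Write exponents as rows T,L,M / cols D,f,ℓ,ρ:
  T: [ 0 -1  0  0]
  L: [ 1  0  1 -3]
  M: [ 0  0  0  1]
  [T]: (-1)·0+(-1)·-1+(-2)·0+(2)·0 = 1
  [L]: (-1)·1+(-1)·0+(-2)·1+(2)·-3 = -9
  [M]: (-1)·0+(-1)·0+(-2)·0+(2)·1 = 2
⇒ T L^-9 M^2

{"T": 1, "L": -9, "M": 2}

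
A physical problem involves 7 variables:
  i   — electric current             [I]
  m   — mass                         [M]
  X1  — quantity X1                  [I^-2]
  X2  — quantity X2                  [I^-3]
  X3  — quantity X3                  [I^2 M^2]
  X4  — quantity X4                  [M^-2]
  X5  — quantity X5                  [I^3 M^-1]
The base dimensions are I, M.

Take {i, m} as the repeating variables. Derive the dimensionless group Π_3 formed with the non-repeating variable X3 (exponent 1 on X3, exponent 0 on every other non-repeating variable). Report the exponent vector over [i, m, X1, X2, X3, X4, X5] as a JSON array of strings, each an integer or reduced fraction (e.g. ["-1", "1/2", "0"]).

Write exponents as rows I,M / cols i,m,X1,X2,X3,X4,X5:
  I: [ 1  0 -2 -3  2  0  3]
  M: [ 0  1  0  0  2 -2 -1]
Row reduction gives pivot columns i,m; rank = 2
Repeat: i,m; free: X1,X2,X3,X4,X5
RREF:
  r0: [   1    0   -2   -3    2    0    3]
  r1: [   0    1    0    0    2   -2   -1]
Fix exponent of X3 at 1, X1 at 0, X2 at 0, X4 at 0, X5 at 0; solve each RREF row for its pivot's exponent:
  r0: exp(i) + (2)·1 = 0 ⇒ exp(i) = -2
  r1: exp(m) + (2)·1 = 0 ⇒ exp(m) = -2
Π_3 = i^-2 · m^-2 · X3

["-2", "-2", "0", "0", "1", "0", "0"]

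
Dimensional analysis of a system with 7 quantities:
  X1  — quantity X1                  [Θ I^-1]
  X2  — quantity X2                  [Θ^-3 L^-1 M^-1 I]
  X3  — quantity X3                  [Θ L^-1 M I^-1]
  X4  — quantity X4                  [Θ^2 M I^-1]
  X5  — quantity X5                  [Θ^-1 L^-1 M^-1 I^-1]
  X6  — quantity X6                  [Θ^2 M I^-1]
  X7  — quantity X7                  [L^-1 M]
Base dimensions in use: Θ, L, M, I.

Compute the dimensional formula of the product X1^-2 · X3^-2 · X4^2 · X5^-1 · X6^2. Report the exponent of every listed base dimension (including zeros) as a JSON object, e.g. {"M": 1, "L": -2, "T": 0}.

{"Θ": 5, "L": 3, "M": 3, "I": 1}

Exponent matrix [Θ,L,M,I] × [X1,X2,X3,X4,X5,X6,X7]:
  Θ: [ 1 -3  1  2 -1  2  0]
  L: [ 0 -1 -1  0 -1  0 -1]
  M: [ 0 -1  1  1 -1  1  1]
  I: [-1  1 -1 -1 -1 -1  0]
  [Θ]: (-2)·1+(-2)·1+(2)·2+(-1)·-1+(2)·2 = 5
  [L]: (-2)·0+(-2)·-1+(2)·0+(-1)·-1+(2)·0 = 3
  [M]: (-2)·0+(-2)·1+(2)·1+(-1)·-1+(2)·1 = 3
  [I]: (-2)·-1+(-2)·-1+(2)·-1+(-1)·-1+(2)·-1 = 1
⇒ Θ^5 L^3 M^3 I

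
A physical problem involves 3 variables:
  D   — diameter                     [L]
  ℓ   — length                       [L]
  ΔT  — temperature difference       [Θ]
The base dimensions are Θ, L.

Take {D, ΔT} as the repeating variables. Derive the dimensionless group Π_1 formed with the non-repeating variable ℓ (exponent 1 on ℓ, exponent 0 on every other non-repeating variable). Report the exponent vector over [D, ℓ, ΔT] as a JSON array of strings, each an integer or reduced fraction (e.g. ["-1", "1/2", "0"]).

["-1", "1", "0"]

Exponent matrix [Θ,L] × [D,ℓ,ΔT]:
  Θ: [ 0  0  1]
  L: [ 1  1  0]
Row reduction gives pivot columns D,ΔT; rank = 2
Repeat: D,ΔT; free: ℓ
RREF:
  r0: [   1    1    0]
  r1: [   0    0    1]
Fix exponent of ℓ at 1; solve each RREF row for its pivot's exponent:
  r0: exp(D) + (1)·1 = 0 ⇒ exp(D) = -1
  r1: exp(ΔT) + (0)·1 = 0 ⇒ exp(ΔT) = 0
Π_1 = D^-1 · ℓ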